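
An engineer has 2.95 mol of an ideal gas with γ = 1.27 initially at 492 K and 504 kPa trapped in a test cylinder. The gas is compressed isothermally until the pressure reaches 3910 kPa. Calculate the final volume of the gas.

V₁ = nRT₁/P₁ = 2.95×8.314×492/504 = 23.9 L.
Isothermal: T stays 492 K; PV = const ⇒ V₂ = 3.09 L, P₂ = 3910 kPa.

3.09 L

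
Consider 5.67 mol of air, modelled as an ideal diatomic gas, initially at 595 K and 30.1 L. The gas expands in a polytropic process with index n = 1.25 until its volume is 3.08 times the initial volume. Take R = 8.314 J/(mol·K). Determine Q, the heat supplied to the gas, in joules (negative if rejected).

P₁ = nRT₁/V₁ = 5.67×8.314×595/30.1 = 932 kPa.
Polytropic n=1.25: T₂ = T₁(V₁/V₂)^(n−1) = 595×(0.325)^0.25 = 449 K; P₂ = P₁(V₁/V₂)^n = 228 kPa.
W = (P₁V₁−P₂V₂)/(n−1) = (932×30.1−228×92.7)/0.25 = 27500 J.
ΔU = nCvΔT = 5.67×20.8×(449−595) = -17200 J.
Q = ΔU + W = 10300 J.

10300 J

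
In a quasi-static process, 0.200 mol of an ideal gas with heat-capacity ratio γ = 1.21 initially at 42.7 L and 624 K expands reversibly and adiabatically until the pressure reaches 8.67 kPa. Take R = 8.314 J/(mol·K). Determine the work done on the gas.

P₁ = nRT₁/V₁ = 0.200×8.314×624/42.7 = 24.3 kPa.
Adiabatic: T₂/T₁ = (P₂/P₁)^((γ−1)/γ) ⇒ T₂ = 624×(0.357)^0.174 = 522 K; V₂ = 100 L.
ΔU = nCvΔT = 0.200×39.6×(522−624) = -809 J.
Q = 0 for an adiabatic process, so W = −ΔU = 809 J.
Work done on the gas = −W_by = -809 J.

-809 J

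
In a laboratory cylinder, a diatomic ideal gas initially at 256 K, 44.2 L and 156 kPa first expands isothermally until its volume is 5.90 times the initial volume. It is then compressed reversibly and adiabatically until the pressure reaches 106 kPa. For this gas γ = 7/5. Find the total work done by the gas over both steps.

n = P₁V₁/(RT₁) = 156×44.2/(8.314×256) = 3.24 mol.
Step 1 — Isothermal: T stays 256 K; PV = const ⇒ V₂ = 261 L, P₂ = 26.4 kPa.
ΔU = 0 (ideal gas, T constant).
W = nRT ln(V₂/V₁) = 3.24×8.314×256×ln(5.90) = 12200 J.
Q = ΔU + W = 12200 J.
State after step 1: P = 26.4 kPa, V = 261 L, T = 256 K.
Step 2 — Adiabatic: T₂/T₁ = (P₂/P₁)^((γ−1)/γ) ⇒ T₂ = 256×(4.01)^0.286 = 381 K; V₂ = 96.7 L.
ΔU = nCvΔT = 3.24×20.8×(381−256) = 8390 J.
Q = 0 for an adiabatic process, so W = −ΔU = -8390 J.
Net over both steps: W = 3840 J, Q = 12200 J, ΔU = 8390 J.

3840 J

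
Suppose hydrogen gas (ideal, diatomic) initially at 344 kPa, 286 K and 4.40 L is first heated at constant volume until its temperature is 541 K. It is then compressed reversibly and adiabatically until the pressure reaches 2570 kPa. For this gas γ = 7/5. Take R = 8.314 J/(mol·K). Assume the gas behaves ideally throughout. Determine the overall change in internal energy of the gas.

6810 J

n = P₁V₁/(RT₁) = 344×4.40/(8.314×286) = 0.637 mol.
Step 1 — Isochoric: V stays 4.40 L; P/T = const ⇒ T₂ = 541 K, P₂ = 651 kPa.
W = 0 (no volume change).
ΔU = nCvΔT = 0.637×20.8×(541−286) = 3370 J.
Q = ΔU = 3370 J.
State after step 1: P = 651 kPa, V = 4.40 L, T = 541 K.
Step 2 — Adiabatic: T₂/T₁ = (P₂/P₁)^((γ−1)/γ) ⇒ T₂ = 541×(3.95)^0.286 = 801 K; V₂ = 1.65 L.
ΔU = nCvΔT = 0.637×20.8×(801−541) = 3440 J.
Q = 0 for an adiabatic process, so W = −ΔU = -3440 J.
Net over both steps: W = -3440 J, Q = 3370 J, ΔU = 6810 J.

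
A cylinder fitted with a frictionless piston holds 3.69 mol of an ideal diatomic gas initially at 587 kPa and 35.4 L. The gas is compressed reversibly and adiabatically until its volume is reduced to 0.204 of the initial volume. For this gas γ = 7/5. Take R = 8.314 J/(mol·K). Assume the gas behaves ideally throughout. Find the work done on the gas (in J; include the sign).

46200 J

T₁ = P₁V₁/(nR) = 587×35.4/(3.69×8.314) = 677 K.
Adiabatic: TV^(γ−1) = const ⇒ T₂ = 677×(4.90)^0.400 = 1280 K; PV^γ = const ⇒ P₂ = 5430 kPa.
ΔU = nCvΔT = 3.69×20.8×(1280−677) = 46200 J.
Q = 0 for an adiabatic process, so W = −ΔU = -46200 J.
Work done on the gas = −W_by = 46200 J.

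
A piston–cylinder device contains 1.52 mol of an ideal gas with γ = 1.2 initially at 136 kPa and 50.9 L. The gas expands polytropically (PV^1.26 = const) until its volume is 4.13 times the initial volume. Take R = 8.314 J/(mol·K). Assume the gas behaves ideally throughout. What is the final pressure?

22.8 kPa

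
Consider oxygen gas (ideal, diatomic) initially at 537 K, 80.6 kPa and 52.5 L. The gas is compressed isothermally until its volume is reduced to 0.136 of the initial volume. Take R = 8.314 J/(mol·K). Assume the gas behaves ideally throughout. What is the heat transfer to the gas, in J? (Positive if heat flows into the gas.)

-8440 J

n = P₁V₁/(RT₁) = 80.6×52.5/(8.314×537) = 0.948 mol.
Isothermal: T stays 537 K; PV = const ⇒ V₂ = 7.14 L, P₂ = 593 kPa.
ΔU = 0 (ideal gas, T constant).
W = nRT ln(V₂/V₁) = 0.948×8.314×537×ln(0.136) = -8440 J.
Q = ΔU + W = -8440 J.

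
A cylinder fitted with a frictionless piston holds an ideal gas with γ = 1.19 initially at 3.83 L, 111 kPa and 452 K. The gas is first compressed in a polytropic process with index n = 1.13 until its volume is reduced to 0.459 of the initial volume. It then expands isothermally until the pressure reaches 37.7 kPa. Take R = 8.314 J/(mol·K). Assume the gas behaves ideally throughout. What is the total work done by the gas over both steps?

574 J

n = P₁V₁/(RT₁) = 111×3.83/(8.314×452) = 0.113 mol.
Step 1 — Polytropic n=1.13: T₂ = T₁(V₁/V₂)^(n−1) = 452×(2.18)^0.13 = 500 K; P₂ = P₁(V₁/V₂)^n = 268 kPa.
W = (P₁V₁−P₂V₂)/(n−1) = (111×3.83−268×1.76)/0.13 = -348 J.
ΔU = nCvΔT = 0.113×43.8×(500−452) = 238 J.
Q = ΔU + W = -110 J.
State after step 1: P = 268 kPa, V = 1.76 L, T = 500 K.
Step 2 — Isothermal: T stays 500 K; PV = const ⇒ V₂ = 12.5 L, P₂ = 37.7 kPa.
ΔU = 0 (ideal gas, T constant).
W = nRT ln(V₂/V₁) = 0.113×8.314×500×ln(7.10) = 922 J.
Q = ΔU + W = 922 J.
Net over both steps: W = 574 J, Q = 812 J, ΔU = 238 J.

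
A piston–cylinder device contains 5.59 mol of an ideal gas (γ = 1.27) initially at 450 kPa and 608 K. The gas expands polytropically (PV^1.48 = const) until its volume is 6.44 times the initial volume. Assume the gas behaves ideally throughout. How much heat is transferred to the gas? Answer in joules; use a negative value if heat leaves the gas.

V₁ = nRT₁/P₁ = 5.59×8.314×608/450 = 62.8 L.
Polytropic n=1.48: T₂ = T₁(V₁/V₂)^(n−1) = 608×(0.155)^0.48 = 249 K; P₂ = P₁(V₁/V₂)^n = 28.6 kPa.
W = (P₁V₁−P₂V₂)/(n−1) = (450×62.8−28.6×404)/0.48 = 34800 J.
ΔU = nCvΔT = 5.59×30.8×(249−608) = -61900 J.
Q = ΔU + W = -27100 J.

-27100 J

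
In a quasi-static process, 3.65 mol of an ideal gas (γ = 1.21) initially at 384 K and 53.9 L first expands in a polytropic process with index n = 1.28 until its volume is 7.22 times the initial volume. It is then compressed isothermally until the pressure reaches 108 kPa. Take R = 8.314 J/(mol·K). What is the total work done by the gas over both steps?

5390 J

P₁ = nRT₁/V₁ = 3.65×8.314×384/53.9 = 216 kPa.
Step 1 — Polytropic n=1.28: T₂ = T₁(V₁/V₂)^(n−1) = 384×(0.139)^0.28 = 221 K; P₂ = P₁(V₁/V₂)^n = 17.2 kPa.
W = (P₁V₁−P₂V₂)/(n−1) = (216×53.9−17.2×389)/0.28 = 17700 J.
ΔU = nCvΔT = 3.65×39.6×(221−384) = -23600 J.
Q = ΔU + W = -5900 J.
State after step 1: P = 17.2 kPa, V = 389 L, T = 221 K.
Step 2 — Isothermal: T stays 221 K; PV = const ⇒ V₂ = 62.0 L, P₂ = 108 kPa.
ΔU = 0 (ideal gas, T constant).
W = nRT ln(V₂/V₁) = 3.65×8.314×221×ln(0.159) = -12300 J.
Q = ΔU + W = -12300 J.
Net over both steps: W = 5390 J, Q = -18200 J, ΔU = -23600 J.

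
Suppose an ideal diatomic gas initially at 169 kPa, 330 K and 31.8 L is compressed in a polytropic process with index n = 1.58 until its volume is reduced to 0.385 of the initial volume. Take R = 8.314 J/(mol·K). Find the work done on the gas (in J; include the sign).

n = P₁V₁/(RT₁) = 169×31.8/(8.314×330) = 1.96 mol.
Polytropic n=1.58: T₂ = T₁(V₁/V₂)^(n−1) = 330×(2.60)^0.58 = 574 K; P₂ = P₁(V₁/V₂)^n = 764 kPa.
W = (P₁V₁−P₂V₂)/(n−1) = (169×31.8−764×12.2)/0.58 = -6850 J.
Work done on the gas = −W_by = 6850 J.

6850 J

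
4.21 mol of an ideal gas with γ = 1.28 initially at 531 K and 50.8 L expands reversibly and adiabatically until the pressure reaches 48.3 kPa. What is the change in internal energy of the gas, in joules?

-23800 J

P₁ = nRT₁/V₁ = 4.21×8.314×531/50.8 = 366 kPa.
Adiabatic: T₂/T₁ = (P₂/P₁)^((γ−1)/γ) ⇒ T₂ = 531×(0.132)^0.219 = 341 K; V₂ = 247 L.
For an ideal gas ΔU = nCvΔT with Cv = R/(γ−1) = 29.7 J/(mol·K).
ΔU = 4.21×29.7×(341−531) = -23800 J.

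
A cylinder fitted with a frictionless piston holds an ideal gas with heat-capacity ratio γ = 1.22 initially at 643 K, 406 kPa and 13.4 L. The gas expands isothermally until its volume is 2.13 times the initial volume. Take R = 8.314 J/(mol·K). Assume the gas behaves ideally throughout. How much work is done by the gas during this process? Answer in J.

n = P₁V₁/(RT₁) = 406×13.4/(8.314×643) = 1.02 mol.
Isothermal: T stays 643 K; PV = const ⇒ V₂ = 28.5 L, P₂ = 191 kPa.
W = nRT ln(V₂/V₁) = 1.02×8.314×643×ln(2.13) = 4110 J.

4110 J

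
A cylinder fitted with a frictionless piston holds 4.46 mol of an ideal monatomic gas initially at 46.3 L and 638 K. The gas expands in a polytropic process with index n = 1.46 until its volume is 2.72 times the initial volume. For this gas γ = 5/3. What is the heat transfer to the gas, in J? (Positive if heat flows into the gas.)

P₁ = nRT₁/V₁ = 4.46×8.314×638/46.3 = 511 kPa.
Polytropic n=1.46: T₂ = T₁(V₁/V₂)^(n−1) = 638×(0.368)^0.46 = 403 K; P₂ = P₁(V₁/V₂)^n = 119 kPa.
W = (P₁V₁−P₂V₂)/(n−1) = (511×46.3−119×126)/0.46 = 19000 J.
ΔU = nCvΔT = 4.46×12.5×(403−638) = -13100 J.
Q = ΔU + W = 5880 J.

5880 J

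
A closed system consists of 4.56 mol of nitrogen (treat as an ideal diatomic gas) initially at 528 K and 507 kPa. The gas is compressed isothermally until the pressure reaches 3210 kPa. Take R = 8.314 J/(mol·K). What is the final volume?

6.24 L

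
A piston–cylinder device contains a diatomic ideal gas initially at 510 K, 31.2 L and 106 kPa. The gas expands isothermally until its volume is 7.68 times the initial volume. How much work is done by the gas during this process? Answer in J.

6740 J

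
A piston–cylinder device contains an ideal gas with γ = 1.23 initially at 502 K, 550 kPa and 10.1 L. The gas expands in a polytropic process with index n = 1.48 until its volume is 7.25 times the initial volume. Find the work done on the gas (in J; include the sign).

-7100 J

n = P₁V₁/(RT₁) = 550×10.1/(8.314×502) = 1.33 mol.
Polytropic n=1.48: T₂ = T₁(V₁/V₂)^(n−1) = 502×(0.138)^0.48 = 194 K; P₂ = P₁(V₁/V₂)^n = 29.3 kPa.
W = (P₁V₁−P₂V₂)/(n−1) = (550×10.1−29.3×73.2)/0.48 = 7100 J.
Work done on the gas = −W_by = -7100 J.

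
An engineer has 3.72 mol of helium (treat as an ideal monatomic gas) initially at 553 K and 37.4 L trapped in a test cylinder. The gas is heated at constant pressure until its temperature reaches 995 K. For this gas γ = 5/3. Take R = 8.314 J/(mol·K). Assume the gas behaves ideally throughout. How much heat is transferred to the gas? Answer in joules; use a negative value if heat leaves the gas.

34200 J

P₁ = nRT₁/V₁ = 3.72×8.314×553/37.4 = 457 kPa.
Isobaric: P stays 457 kPa; V/T = const ⇒ T₂ = 995 K, V₂ = 67.3 L.
W = PΔV = 457×(67.3−37.4) kPa·L = 13700 J.
ΔU = nCvΔT = 3.72×12.5×(995−553) = 20500 J.
Q = ΔU + W = nCpΔT = 34200 J.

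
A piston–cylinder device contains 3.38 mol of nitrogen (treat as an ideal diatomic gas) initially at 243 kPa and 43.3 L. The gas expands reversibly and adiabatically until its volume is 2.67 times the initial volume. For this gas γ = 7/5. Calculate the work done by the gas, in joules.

8550 J

T₁ = P₁V₁/(nR) = 243×43.3/(3.38×8.314) = 374 K.
Adiabatic: TV^(γ−1) = const ⇒ T₂ = 374×(0.375)^0.400 = 253 K; PV^γ = const ⇒ P₂ = 61.4 kPa.
ΔU = nCvΔT = 3.38×20.8×(253−374) = -8550 J.
Q = 0 for an adiabatic process, so W = −ΔU = 8550 J.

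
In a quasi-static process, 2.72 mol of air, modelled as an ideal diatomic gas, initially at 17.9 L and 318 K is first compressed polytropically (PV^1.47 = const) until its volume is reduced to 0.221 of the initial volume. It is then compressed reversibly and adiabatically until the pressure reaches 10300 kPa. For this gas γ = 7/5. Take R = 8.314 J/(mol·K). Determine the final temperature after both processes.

P₁ = nRT₁/V₁ = 2.72×8.314×318/17.9 = 402 kPa.
Step 1 — Polytropic n=1.47: T₂ = T₁(V₁/V₂)^(n−1) = 318×(4.52)^0.47 = 646 K; P₂ = P₁(V₁/V₂)^n = 3700 kPa.
W = (P₁V₁−P₂V₂)/(n−1) = (402×17.9−3700×3.96)/0.47 = -15800 J.
ΔU = nCvΔT = 2.72×20.8×(646−318) = 18600 J.
Q = ΔU + W = 2770 J.
State after step 1: P = 3700 kPa, V = 3.96 L, T = 646 K.
Step 2 — Adiabatic: T₂/T₁ = (P₂/P₁)^((γ−1)/γ) ⇒ T₂ = 646×(2.79)^0.286 = 866 K; V₂ = 1.90 L.
ΔU = nCvΔT = 2.72×20.8×(866−646) = 12400 J.
Q = 0 for an adiabatic process, so W = −ΔU = -12400 J.
Net over both steps: W = -28200 J, Q = 2770 J, ΔU = 31000 J.

866 K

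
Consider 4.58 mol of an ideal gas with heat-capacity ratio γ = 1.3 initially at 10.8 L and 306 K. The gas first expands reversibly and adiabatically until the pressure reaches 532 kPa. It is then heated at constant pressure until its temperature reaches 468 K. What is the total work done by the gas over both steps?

P₁ = nRT₁/V₁ = 4.58×8.314×306/10.8 = 1080 kPa.
Step 1 — Adiabatic: T₂/T₁ = (P₂/P₁)^((γ−1)/γ) ⇒ T₂ = 306×(0.493)^0.231 = 260 K; V₂ = 18.6 L.
ΔU = nCvΔT = 4.58×27.7×(260−306) = -5850 J.
Q = 0 for an adiabatic process, so W = −ΔU = 5850 J.
State after step 1: P = 532 kPa, V = 18.6 L, T = 260 K.
Step 2 — Isobaric: P stays 532 kPa; V/T = const ⇒ T₂ = 468 K, V₂ = 33.5 L.
W = PΔV = 532×(33.5−18.6) kPa·L = 7920 J.
ΔU = nCvΔT = 4.58×27.7×(468−260) = 26400 J.
Q = ΔU + W = nCpΔT = 34300 J.
Net over both steps: W = 13800 J, Q = 34300 J, ΔU = 20600 J.

13800 J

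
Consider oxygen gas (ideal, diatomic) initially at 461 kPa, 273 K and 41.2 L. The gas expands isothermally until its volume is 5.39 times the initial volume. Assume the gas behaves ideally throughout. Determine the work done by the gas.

n = P₁V₁/(RT₁) = 461×41.2/(8.314×273) = 8.37 mol.
Isothermal: T stays 273 K; PV = const ⇒ V₂ = 222 L, P₂ = 85.5 kPa.
W = nRT ln(V₂/V₁) = 8.37×8.314×273×ln(5.39) = 32000 J.

32000 J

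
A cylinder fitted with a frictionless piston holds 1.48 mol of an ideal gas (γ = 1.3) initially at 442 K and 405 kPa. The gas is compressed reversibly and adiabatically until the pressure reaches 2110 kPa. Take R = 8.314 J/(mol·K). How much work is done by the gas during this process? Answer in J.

-8400 J

V₁ = nRT₁/P₁ = 1.48×8.314×442/405 = 13.4 L.
Adiabatic: T₂/T₁ = (P₂/P₁)^((γ−1)/γ) ⇒ T₂ = 442×(5.21)^0.231 = 647 K; V₂ = 3.77 L.
ΔU = nCvΔT = 1.48×27.7×(647−442) = 8400 J.
Q = 0 for an adiabatic process, so W = −ΔU = -8400 J.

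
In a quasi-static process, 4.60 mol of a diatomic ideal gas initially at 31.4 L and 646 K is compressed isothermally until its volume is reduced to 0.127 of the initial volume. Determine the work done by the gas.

P₁ = nRT₁/V₁ = 4.60×8.314×646/31.4 = 787 kPa.
Isothermal: T stays 646 K; PV = const ⇒ V₂ = 3.99 L, P₂ = 6200 kPa.
W = nRT ln(V₂/V₁) = 4.60×8.314×646×ln(0.127) = -51000 J.

-51000 J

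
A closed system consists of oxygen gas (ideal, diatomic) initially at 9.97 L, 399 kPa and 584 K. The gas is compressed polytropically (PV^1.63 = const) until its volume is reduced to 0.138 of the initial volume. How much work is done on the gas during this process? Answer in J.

15700 J

n = P₁V₁/(RT₁) = 399×9.97/(8.314×584) = 0.819 mol.
Polytropic n=1.63: T₂ = T₁(V₁/V₂)^(n−1) = 584×(7.25)^0.63 = 2030 K; P₂ = P₁(V₁/V₂)^n = 10100 kPa.
W = (P₁V₁−P₂V₂)/(n−1) = (399×9.97−10100×1.38)/0.63 = -15700 J.
Work done on the gas = −W_by = 15700 J.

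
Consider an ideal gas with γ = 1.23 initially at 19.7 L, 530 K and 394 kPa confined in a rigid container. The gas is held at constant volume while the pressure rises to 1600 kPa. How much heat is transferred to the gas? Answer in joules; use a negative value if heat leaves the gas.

n = P₁V₁/(RT₁) = 394×19.7/(8.314×530) = 1.76 mol.
Isochoric: V stays 19.7 L; P/T = const ⇒ T₂ = 2150 K, P₂ = 1600 kPa.
W = 0 (no volume change).
ΔU = nCvΔT = 1.76×36.1×(2150−530) = 103000 J.
Q = ΔU = 103000 J.

103000 J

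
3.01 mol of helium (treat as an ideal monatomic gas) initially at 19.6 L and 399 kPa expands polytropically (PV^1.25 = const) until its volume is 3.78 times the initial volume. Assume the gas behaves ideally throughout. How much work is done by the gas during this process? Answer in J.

T₁ = P₁V₁/(nR) = 399×19.6/(3.01×8.314) = 313 K.
Polytropic n=1.25: T₂ = T₁(V₁/V₂)^(n−1) = 313×(0.265)^0.25 = 224 K; P₂ = P₁(V₁/V₂)^n = 75.7 kPa.
W = (P₁V₁−P₂V₂)/(n−1) = (399×19.6−75.7×74.1)/0.25 = 8850 J.

8850 J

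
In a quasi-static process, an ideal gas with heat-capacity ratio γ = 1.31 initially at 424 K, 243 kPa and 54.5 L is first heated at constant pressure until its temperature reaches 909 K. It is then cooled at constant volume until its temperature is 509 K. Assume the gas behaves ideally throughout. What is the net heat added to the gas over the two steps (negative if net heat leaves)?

23700 J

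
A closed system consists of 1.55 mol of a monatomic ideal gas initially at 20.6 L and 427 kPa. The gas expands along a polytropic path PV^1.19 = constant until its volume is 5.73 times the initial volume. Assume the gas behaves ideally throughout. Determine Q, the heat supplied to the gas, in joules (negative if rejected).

9340 J

T₁ = P₁V₁/(nR) = 427×20.6/(1.55×8.314) = 683 K.
Polytropic n=1.19: T₂ = T₁(V₁/V₂)^(n−1) = 683×(0.175)^0.19 = 490 K; P₂ = P₁(V₁/V₂)^n = 53.5 kPa.
W = (P₁V₁−P₂V₂)/(n−1) = (427×20.6−53.5×118)/0.19 = 13100 J.
ΔU = nCvΔT = 1.55×12.5×(490−683) = -3720 J.
Q = ΔU + W = 9340 J.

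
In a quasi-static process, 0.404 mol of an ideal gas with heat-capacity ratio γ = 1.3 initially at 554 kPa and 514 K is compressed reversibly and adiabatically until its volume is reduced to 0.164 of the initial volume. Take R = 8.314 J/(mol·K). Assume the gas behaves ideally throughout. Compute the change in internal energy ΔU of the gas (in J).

4140 J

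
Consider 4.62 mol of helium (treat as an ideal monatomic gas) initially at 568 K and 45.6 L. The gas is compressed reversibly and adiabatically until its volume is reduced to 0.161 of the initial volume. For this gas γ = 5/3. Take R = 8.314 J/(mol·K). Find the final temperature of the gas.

P₁ = nRT₁/V₁ = 4.62×8.314×568/45.6 = 478 kPa.
Adiabatic: TV^(γ−1) = const ⇒ T₂ = 568×(6.21)^0.667 = 1920 K; PV^γ = const ⇒ P₂ = 10000 kPa.

1920 K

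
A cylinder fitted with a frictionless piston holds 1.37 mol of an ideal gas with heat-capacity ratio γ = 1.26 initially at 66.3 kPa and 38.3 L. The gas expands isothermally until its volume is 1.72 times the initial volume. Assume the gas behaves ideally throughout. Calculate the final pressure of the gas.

38.5 kPa

T₁ = P₁V₁/(nR) = 66.3×38.3/(1.37×8.314) = 223 K.
Isothermal: T stays 223 K; PV = const ⇒ V₂ = 65.9 L, P₂ = 38.5 kPa.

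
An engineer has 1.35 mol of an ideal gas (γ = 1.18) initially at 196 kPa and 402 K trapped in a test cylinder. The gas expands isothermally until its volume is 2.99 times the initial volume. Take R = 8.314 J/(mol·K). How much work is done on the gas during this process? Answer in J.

-4940 J

V₁ = nRT₁/P₁ = 1.35×8.314×402/196 = 23.0 L.
Isothermal: T stays 402 K; PV = const ⇒ V₂ = 68.8 L, P₂ = 65.6 kPa.
W = nRT ln(V₂/V₁) = 1.35×8.314×402×ln(2.99) = 4940 J.
Work done on the gas = −W_by = -4940 J.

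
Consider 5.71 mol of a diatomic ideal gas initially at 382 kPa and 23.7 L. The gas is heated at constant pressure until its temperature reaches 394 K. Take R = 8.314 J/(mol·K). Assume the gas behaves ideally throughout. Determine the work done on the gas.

-9650 J

T₁ = P₁V₁/(nR) = 382×23.7/(5.71×8.314) = 191 K.
Isobaric: P stays 382 kPa; V/T = const ⇒ T₂ = 394 K, V₂ = 49.0 L.
W = PΔV = 382×(49.0−23.7) kPa·L = 9650 J.
Work done on the gas = −W_by = -9650 J.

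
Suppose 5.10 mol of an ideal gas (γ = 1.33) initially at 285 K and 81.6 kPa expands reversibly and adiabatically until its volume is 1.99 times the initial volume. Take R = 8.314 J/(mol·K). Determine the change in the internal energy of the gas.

V₁ = nRT₁/P₁ = 5.10×8.314×285/81.6 = 148 L.
Adiabatic: TV^(γ−1) = const ⇒ T₂ = 285×(0.503)^0.330 = 227 K; PV^γ = const ⇒ P₂ = 32.7 kPa.
For an ideal gas ΔU = nCvΔT with Cv = R/(γ−1) = 25.2 J/(mol·K).
ΔU = 5.10×25.2×(227−285) = -7440 J.

-7440 J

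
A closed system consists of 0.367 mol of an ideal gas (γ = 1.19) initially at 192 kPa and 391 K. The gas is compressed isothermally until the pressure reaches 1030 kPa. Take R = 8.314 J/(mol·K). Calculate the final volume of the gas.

V₁ = nRT₁/P₁ = 0.367×8.314×391/192 = 6.21 L.
Isothermal: T stays 391 K; PV = const ⇒ V₂ = 1.16 L, P₂ = 1030 kPa.

1.16 L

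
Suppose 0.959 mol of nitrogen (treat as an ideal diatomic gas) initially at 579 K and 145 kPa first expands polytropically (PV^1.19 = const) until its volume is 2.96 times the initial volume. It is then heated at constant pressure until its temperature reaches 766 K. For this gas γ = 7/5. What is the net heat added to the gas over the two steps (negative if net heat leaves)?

10600 J

V₁ = nRT₁/P₁ = 0.959×8.314×579/145 = 31.8 L.
Step 1 — Polytropic n=1.19: T₂ = T₁(V₁/V₂)^(n−1) = 579×(0.338)^0.19 = 471 K; P₂ = P₁(V₁/V₂)^n = 39.9 kPa.
W = (P₁V₁−P₂V₂)/(n−1) = (145×31.8−39.9×94.2)/0.19 = 4530 J.
ΔU = nCvΔT = 0.959×20.8×(471−579) = -2150 J.
Q = ΔU + W = 2380 J.
State after step 1: P = 39.9 kPa, V = 94.2 L, T = 471 K.
Step 2 — Isobaric: P stays 39.9 kPa; V/T = const ⇒ T₂ = 766 K, V₂ = 153 L.
W = PΔV = 39.9×(153−94.2) kPa·L = 2350 J.
ΔU = nCvΔT = 0.959×20.8×(766−471) = 5880 J.
Q = ΔU + W = nCpΔT = 8230 J.
Net over both steps: W = 6880 J, Q = 10600 J, ΔU = 3730 J.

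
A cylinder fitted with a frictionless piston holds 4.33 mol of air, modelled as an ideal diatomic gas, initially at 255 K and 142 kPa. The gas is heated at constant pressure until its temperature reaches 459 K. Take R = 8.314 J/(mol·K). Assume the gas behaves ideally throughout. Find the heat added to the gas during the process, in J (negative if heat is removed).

V₁ = nRT₁/P₁ = 4.33×8.314×255/142 = 64.6 L.
Isobaric: P stays 142 kPa; V/T = const ⇒ T₂ = 459 K, V₂ = 116 L.
W = PΔV = 142×(116−64.6) kPa·L = 7340 J.
ΔU = nCvΔT = 4.33×20.8×(459−255) = 18400 J.
Q = ΔU + W = nCpΔT = 25700 J.

25700 J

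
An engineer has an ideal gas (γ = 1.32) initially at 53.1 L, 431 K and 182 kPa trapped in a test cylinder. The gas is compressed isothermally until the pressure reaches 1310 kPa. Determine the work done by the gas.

-19100 J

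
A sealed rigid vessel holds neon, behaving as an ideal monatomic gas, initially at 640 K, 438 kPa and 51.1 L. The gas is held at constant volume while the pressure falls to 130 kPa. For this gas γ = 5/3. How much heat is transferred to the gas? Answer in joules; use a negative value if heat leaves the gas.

n = P₁V₁/(RT₁) = 438×51.1/(8.314×640) = 4.21 mol.
Isochoric: V stays 51.1 L; P/T = const ⇒ T₂ = 190 K, P₂ = 130 kPa.
W = 0 (no volume change).
ΔU = nCvΔT = 4.21×12.5×(190−640) = -23600 J.
Q = ΔU = -23600 J.

-23600 J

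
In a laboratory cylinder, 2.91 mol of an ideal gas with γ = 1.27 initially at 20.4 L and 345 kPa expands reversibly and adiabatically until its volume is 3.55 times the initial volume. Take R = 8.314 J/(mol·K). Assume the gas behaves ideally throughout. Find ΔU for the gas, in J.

-7550 J

T₁ = P₁V₁/(nR) = 345×20.4/(2.91×8.314) = 291 K.
Adiabatic: TV^(γ−1) = const ⇒ T₂ = 291×(0.282)^0.270 = 207 K; PV^γ = const ⇒ P₂ = 69.0 kPa.
For an ideal gas ΔU = nCvΔT with Cv = R/(γ−1) = 30.8 J/(mol·K).
ΔU = 2.91×30.8×(207−291) = -7550 J.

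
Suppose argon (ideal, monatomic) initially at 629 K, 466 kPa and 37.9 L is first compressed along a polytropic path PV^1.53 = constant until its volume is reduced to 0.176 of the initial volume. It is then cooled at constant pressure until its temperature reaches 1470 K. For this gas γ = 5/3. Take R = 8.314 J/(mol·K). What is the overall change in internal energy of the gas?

n = P₁V₁/(RT₁) = 466×37.9/(8.314×629) = 3.38 mol.
Step 1 — Polytropic n=1.53: T₂ = T₁(V₁/V₂)^(n−1) = 629×(5.68)^0.53 = 1580 K; P₂ = P₁(V₁/V₂)^n = 6650 kPa.
W = (P₁V₁−P₂V₂)/(n−1) = (466×37.9−6650×6.67)/0.53 = -50400 J.
ΔU = nCvΔT = 3.38×12.5×(1580−629) = 40000 J.
Q = ΔU + W = -10300 J.
State after step 1: P = 6650 kPa, V = 6.67 L, T = 1580 K.
Step 2 — Isobaric: P stays 6650 kPa; V/T = const ⇒ T₂ = 1470 K, V₂ = 6.21 L.
W = PΔV = 6650×(6.21−6.67) kPa·L = -3080 J.
ΔU = nCvΔT = 3.38×12.5×(1470−1580) = -4610 J.
Q = ΔU + W = nCpΔT = -7690 J.
Net over both steps: W = -53400 J, Q = -18000 J, ΔU = 35400 J.

35400 J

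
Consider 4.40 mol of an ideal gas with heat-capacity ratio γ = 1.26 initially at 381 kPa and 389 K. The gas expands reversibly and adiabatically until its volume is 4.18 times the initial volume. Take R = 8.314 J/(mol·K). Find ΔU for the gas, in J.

-17000 J

V₁ = nRT₁/P₁ = 4.40×8.314×389/381 = 37.3 L.
Adiabatic: TV^(γ−1) = const ⇒ T₂ = 389×(0.239)^0.260 = 268 K; PV^γ = const ⇒ P₂ = 62.8 kPa.
For an ideal gas ΔU = nCvΔT with Cv = R/(γ−1) = 32.0 J/(mol·K).
ΔU = 4.40×32.0×(268−389) = -17000 J.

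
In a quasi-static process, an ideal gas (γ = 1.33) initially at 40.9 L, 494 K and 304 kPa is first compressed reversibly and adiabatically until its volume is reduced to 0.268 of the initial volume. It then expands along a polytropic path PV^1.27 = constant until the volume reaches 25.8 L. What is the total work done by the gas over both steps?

-5830 J

n = P₁V₁/(RT₁) = 304×40.9/(8.314×494) = 3.03 mol.
Step 1 — Adiabatic: TV^(γ−1) = const ⇒ T₂ = 494×(3.73)^0.330 = 763 K; PV^γ = const ⇒ P₂ = 1750 kPa.
ΔU = nCvΔT = 3.03×25.2×(763−494) = 20500 J.
Q = 0 for an adiabatic process, so W = −ΔU = -20500 J.
State after step 1: P = 1750 kPa, V = 11.0 L, T = 763 K.
Step 2 — Polytropic n=1.27: T₂ = T₁(V₁/V₂)^(n−1) = 763×(0.425)^0.27 = 605 K; P₂ = P₁(V₁/V₂)^n = 591 kPa.
W = (P₁V₁−P₂V₂)/(n−1) = (1750×11.0−591×25.8)/0.27 = 14700 J.
ΔU = nCvΔT = 3.03×25.2×(605−763) = -12000 J.
Q = ΔU + W = 2670 J.
Net over both steps: W = -5830 J, Q = 2670 J, ΔU = 8500 J.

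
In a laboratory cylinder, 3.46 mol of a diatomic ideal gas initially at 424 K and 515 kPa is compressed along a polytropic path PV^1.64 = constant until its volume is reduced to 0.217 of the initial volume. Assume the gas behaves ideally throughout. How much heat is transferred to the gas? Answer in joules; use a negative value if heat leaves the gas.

V₁ = nRT₁/P₁ = 3.46×8.314×424/515 = 23.7 L.
Polytropic n=1.64: T₂ = T₁(V₁/V₂)^(n−1) = 424×(4.61)^0.64 = 1130 K; P₂ = P₁(V₁/V₂)^n = 6310 kPa.
W = (P₁V₁−P₂V₂)/(n−1) = (515×23.7−6310×5.14)/0.64 = -31600 J.
ΔU = nCvΔT = 3.46×20.8×(1130−424) = 50600 J.
Q = ΔU + W = 19000 J.

19000 J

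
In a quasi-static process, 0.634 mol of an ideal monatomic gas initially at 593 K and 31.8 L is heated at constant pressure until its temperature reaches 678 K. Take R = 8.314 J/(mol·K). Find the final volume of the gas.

P₁ = nRT₁/V₁ = 0.634×8.314×593/31.8 = 98.3 kPa.
Isobaric: P stays 98.3 kPa; V/T = const ⇒ T₂ = 678 K, V₂ = 36.4 L.

36.4 L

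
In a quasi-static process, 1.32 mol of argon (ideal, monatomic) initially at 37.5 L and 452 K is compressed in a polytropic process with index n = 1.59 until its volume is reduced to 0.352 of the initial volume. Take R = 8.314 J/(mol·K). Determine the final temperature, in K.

P₁ = nRT₁/V₁ = 1.32×8.314×452/37.5 = 132 kPa.
Polytropic n=1.59: T₂ = T₁(V₁/V₂)^(n−1) = 452×(2.84)^0.59 = 837 K; P₂ = P₁(V₁/V₂)^n = 696 kPa.

837 K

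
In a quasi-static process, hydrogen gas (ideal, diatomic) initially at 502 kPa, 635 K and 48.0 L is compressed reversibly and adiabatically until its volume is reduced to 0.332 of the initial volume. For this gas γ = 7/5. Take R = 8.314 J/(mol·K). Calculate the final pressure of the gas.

Adiabatic: TV^(γ−1) = const ⇒ T₂ = 635×(3.01)^0.400 = 987 K; PV^γ = const ⇒ P₂ = 2350 kPa.

2350 kPa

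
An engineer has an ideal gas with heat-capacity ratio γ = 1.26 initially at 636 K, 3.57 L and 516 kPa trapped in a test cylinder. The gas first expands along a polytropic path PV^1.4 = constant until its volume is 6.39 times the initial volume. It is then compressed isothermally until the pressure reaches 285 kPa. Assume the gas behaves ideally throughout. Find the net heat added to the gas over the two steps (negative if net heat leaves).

-3060 J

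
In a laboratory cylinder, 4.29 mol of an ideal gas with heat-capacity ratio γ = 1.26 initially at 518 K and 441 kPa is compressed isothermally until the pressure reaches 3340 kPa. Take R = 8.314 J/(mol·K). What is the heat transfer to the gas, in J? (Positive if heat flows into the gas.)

-37400 J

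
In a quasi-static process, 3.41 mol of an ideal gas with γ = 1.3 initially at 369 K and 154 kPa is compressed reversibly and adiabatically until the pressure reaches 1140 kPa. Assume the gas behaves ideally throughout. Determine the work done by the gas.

-20500 J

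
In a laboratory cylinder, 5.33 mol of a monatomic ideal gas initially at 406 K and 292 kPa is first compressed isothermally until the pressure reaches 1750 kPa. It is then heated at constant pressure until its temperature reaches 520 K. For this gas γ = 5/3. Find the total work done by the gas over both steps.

-27200 J

V₁ = nRT₁/P₁ = 5.33×8.314×406/292 = 61.6 L.
Step 1 — Isothermal: T stays 406 K; PV = const ⇒ V₂ = 10.3 L, P₂ = 1750 kPa.
ΔU = 0 (ideal gas, T constant).
W = nRT ln(V₂/V₁) = 5.33×8.314×406×ln(0.167) = -32200 J.
Q = ΔU + W = -32200 J.
State after step 1: P = 1750 kPa, V = 10.3 L, T = 406 K.
Step 2 — Isobaric: P stays 1750 kPa; V/T = const ⇒ T₂ = 520 K, V₂ = 13.2 L.
W = PΔV = 1750×(13.2−10.3) kPa·L = 5050 J.
ΔU = nCvΔT = 5.33×12.5×(520−406) = 7580 J.
Q = ΔU + W = nCpΔT = 12600 J.
Net over both steps: W = -27200 J, Q = -19600 J, ΔU = 7580 J.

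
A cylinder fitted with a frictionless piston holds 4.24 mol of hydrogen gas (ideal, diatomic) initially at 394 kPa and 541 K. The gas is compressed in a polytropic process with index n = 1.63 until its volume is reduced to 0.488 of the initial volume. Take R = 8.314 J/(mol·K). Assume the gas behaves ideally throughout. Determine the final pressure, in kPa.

1270 kPa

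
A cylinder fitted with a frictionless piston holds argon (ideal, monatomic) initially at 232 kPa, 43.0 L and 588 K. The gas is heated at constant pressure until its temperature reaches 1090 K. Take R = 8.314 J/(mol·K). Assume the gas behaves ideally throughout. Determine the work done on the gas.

-8520 J

n = P₁V₁/(RT₁) = 232×43.0/(8.314×588) = 2.04 mol.
Isobaric: P stays 232 kPa; V/T = const ⇒ T₂ = 1090 K, V₂ = 79.7 L.
W = PΔV = 232×(79.7−43.0) kPa·L = 8520 J.
Work done on the gas = −W_by = -8520 J.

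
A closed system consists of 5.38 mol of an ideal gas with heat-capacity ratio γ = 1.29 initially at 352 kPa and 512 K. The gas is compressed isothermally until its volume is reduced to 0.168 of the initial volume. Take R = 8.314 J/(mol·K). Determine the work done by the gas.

-40900 J

V₁ = nRT₁/P₁ = 5.38×8.314×512/352 = 65.1 L.
Isothermal: T stays 512 K; PV = const ⇒ V₂ = 10.9 L, P₂ = 2100 kPa.
W = nRT ln(V₂/V₁) = 5.38×8.314×512×ln(0.168) = -40900 J.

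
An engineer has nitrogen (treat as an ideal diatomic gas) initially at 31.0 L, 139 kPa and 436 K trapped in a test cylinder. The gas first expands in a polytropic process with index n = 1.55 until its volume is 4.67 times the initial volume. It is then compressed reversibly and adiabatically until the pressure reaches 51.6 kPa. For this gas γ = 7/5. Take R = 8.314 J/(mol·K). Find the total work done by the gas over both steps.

n = P₁V₁/(RT₁) = 139×31.0/(8.314×436) = 1.19 mol.
Step 1 — Polytropic n=1.55: T₂ = T₁(V₁/V₂)^(n−1) = 436×(0.214)^0.55 = 187 K; P₂ = P₁(V₁/V₂)^n = 12.8 kPa.
W = (P₁V₁−P₂V₂)/(n−1) = (139×31.0−12.8×145)/0.55 = 4480 J.
ΔU = nCvΔT = 1.19×20.8×(187−436) = -6160 J.
Q = ΔU + W = -1680 J.
State after step 1: P = 12.8 kPa, V = 145 L, T = 187 K.
Step 2 — Adiabatic: T₂/T₁ = (P₂/P₁)^((γ−1)/γ) ⇒ T₂ = 187×(4.05)^0.286 = 278 K; V₂ = 53.3 L.
ΔU = nCvΔT = 1.19×20.8×(278−187) = 2270 J.
Q = 0 for an adiabatic process, so W = −ΔU = -2270 J.
Net over both steps: W = 2210 J, Q = -1680 J, ΔU = -3890 J.

2210 J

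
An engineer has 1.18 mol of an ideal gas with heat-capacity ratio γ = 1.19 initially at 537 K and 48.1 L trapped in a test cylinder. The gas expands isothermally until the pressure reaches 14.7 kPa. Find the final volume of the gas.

P₁ = nRT₁/V₁ = 1.18×8.314×537/48.1 = 110 kPa.
Isothermal: T stays 537 K; PV = const ⇒ V₂ = 358 L, P₂ = 14.7 kPa.

358 L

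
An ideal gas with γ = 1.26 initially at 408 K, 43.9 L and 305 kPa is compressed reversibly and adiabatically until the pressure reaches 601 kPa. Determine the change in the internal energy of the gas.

n = P₁V₁/(RT₁) = 305×43.9/(8.314×408) = 3.95 mol.
Adiabatic: T₂/T₁ = (P₂/P₁)^((γ−1)/γ) ⇒ T₂ = 408×(1.97)^0.206 = 469 K; V₂ = 25.6 L.
For an ideal gas ΔU = nCvΔT with Cv = R/(γ−1) = 32.0 J/(mol·K).
ΔU = 3.95×32.0×(469−408) = 7740 J.

7740 J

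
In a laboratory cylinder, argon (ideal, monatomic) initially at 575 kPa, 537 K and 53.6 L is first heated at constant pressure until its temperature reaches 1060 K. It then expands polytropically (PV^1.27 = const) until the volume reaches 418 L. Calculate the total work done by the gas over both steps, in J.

n = P₁V₁/(RT₁) = 575×53.6/(8.314×537) = 6.90 mol.
Step 1 — Isobaric: P stays 575 kPa; V/T = const ⇒ T₂ = 1060 K, V₂ = 106 L.
W = PΔV = 575×(106−53.6) kPa·L = 30000 J.
ΔU = nCvΔT = 6.90×12.5×(1060−537) = 45000 J.
Q = ΔU + W = nCpΔT = 75000 J.
State after step 1: P = 575 kPa, V = 106 L, T = 1060 K.
Step 2 — Polytropic n=1.27: T₂ = T₁(V₁/V₂)^(n−1) = 1060×(0.253)^0.27 = 731 K; P₂ = P₁(V₁/V₂)^n = 100 kPa.
W = (P₁V₁−P₂V₂)/(n−1) = (575×106−100×418)/0.27 = 69800 J.
ΔU = nCvΔT = 6.90×12.5×(731−1060) = -28300 J.
Q = ΔU + W = 41600 J.
Net over both steps: W = 99800 J, Q = 117000 J, ΔU = 16700 J.

99800 J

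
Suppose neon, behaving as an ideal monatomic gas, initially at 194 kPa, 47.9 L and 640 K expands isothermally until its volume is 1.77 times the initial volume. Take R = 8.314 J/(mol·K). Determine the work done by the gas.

5310 J

n = P₁V₁/(RT₁) = 194×47.9/(8.314×640) = 1.75 mol.
Isothermal: T stays 640 K; PV = const ⇒ V₂ = 84.8 L, P₂ = 110 kPa.
W = nRT ln(V₂/V₁) = 1.75×8.314×640×ln(1.77) = 5310 J.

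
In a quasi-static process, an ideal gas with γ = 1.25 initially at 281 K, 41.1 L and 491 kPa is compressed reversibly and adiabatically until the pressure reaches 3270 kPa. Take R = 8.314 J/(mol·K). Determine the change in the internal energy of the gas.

37200 J

n = P₁V₁/(RT₁) = 491×41.1/(8.314×281) = 8.64 mol.
Adiabatic: T₂/T₁ = (P₂/P₁)^((γ−1)/γ) ⇒ T₂ = 281×(6.66)^0.200 = 411 K; V₂ = 9.02 L.
For an ideal gas ΔU = nCvΔT with Cv = R/(γ−1) = 33.3 J/(mol·K).
ΔU = 8.64×33.3×(411−281) = 37200 J.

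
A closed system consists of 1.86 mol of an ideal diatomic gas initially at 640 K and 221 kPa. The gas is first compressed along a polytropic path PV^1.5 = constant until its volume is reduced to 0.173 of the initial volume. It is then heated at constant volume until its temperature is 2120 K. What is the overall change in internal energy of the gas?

57200 J

V₁ = nRT₁/P₁ = 1.86×8.314×640/221 = 44.8 L.
Step 1 — Polytropic n=1.5: T₂ = T₁(V₁/V₂)^(n−1) = 640×(5.78)^0.50 = 1540 K; P₂ = P₁(V₁/V₂)^n = 3070 kPa.
W = (P₁V₁−P₂V₂)/(n−1) = (221×44.8−3070×7.75)/0.50 = -27800 J.
ΔU = nCvΔT = 1.86×20.8×(1540−640) = 34700 J.
Q = ΔU + W = 6950 J.
State after step 1: P = 3070 kPa, V = 7.75 L, T = 1540 K.
Step 2 — Isochoric: V stays 7.75 L; P/T = const ⇒ T₂ = 2120 K, P₂ = 4230 kPa.
W = 0 (no volume change).
ΔU = nCvΔT = 1.86×20.8×(2120−1540) = 22500 J.
Q = ΔU = 22500 J.
Net over both steps: W = -27800 J, Q = 29400 J, ΔU = 57200 J.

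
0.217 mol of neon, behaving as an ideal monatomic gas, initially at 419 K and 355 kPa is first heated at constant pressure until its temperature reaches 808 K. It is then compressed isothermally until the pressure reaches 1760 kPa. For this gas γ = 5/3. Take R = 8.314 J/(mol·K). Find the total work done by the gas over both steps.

-1630 J

V₁ = nRT₁/P₁ = 0.217×8.314×419/355 = 2.13 L.
Step 1 — Isobaric: P stays 355 kPa; V/T = const ⇒ T₂ = 808 K, V₂ = 4.11 L.
W = PΔV = 355×(4.11−2.13) kPa·L = 702 J.
ΔU = nCvΔT = 0.217×12.5×(808−419) = 1050 J.
Q = ΔU + W = nCpΔT = 1750 J.
State after step 1: P = 355 kPa, V = 4.11 L, T = 808 K.
Step 2 — Isothermal: T stays 808 K; PV = const ⇒ V₂ = 0.828 L, P₂ = 1760 kPa.
ΔU = 0 (ideal gas, T constant).
W = nRT ln(V₂/V₁) = 0.217×8.314×808×ln(0.202) = -2330 J.
Q = ΔU + W = -2330 J.
Net over both steps: W = -1630 J, Q = -579 J, ΔU = 1050 J.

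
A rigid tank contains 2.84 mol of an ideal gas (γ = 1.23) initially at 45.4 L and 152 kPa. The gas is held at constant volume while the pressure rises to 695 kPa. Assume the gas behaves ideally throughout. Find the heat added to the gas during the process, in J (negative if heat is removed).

107000 J

T₁ = P₁V₁/(nR) = 152×45.4/(2.84×8.314) = 292 K.
Isochoric: V stays 45.4 L; P/T = const ⇒ T₂ = 1340 K, P₂ = 695 kPa.
W = 0 (no volume change).
ΔU = nCvΔT = 2.84×36.1×(1340−292) = 107000 J.
Q = ΔU = 107000 J.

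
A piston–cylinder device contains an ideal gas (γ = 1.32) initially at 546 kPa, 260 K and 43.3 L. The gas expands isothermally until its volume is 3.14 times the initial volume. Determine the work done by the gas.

27100 J

n = P₁V₁/(RT₁) = 546×43.3/(8.314×260) = 10.9 mol.
Isothermal: T stays 260 K; PV = const ⇒ V₂ = 136 L, P₂ = 174 kPa.
W = nRT ln(V₂/V₁) = 10.9×8.314×260×ln(3.14) = 27100 J.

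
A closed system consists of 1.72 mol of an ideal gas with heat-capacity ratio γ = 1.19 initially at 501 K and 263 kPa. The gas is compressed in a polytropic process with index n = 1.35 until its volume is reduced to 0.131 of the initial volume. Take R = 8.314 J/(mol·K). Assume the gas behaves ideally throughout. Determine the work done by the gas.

-21200 J

V₁ = nRT₁/P₁ = 1.72×8.314×501/263 = 27.2 L.
Polytropic n=1.35: T₂ = T₁(V₁/V₂)^(n−1) = 501×(7.63)^0.35 = 1020 K; P₂ = P₁(V₁/V₂)^n = 4090 kPa.
W = (P₁V₁−P₂V₂)/(n−1) = (263×27.2−4090×3.57)/0.35 = -21200 J.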